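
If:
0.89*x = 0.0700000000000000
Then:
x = 0.08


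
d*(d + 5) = d^2 + 5*d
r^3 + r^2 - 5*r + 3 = (r - 1)^2*(r + 3)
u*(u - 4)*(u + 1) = u^3 - 3*u^2 - 4*u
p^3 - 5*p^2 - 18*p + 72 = (p - 6)*(p - 3)*(p + 4)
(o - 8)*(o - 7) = o^2 - 15*o + 56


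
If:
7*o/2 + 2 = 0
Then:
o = -4/7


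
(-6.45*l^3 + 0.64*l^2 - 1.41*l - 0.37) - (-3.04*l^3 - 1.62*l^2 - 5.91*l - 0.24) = -3.41*l^3 + 2.26*l^2 + 4.5*l - 0.13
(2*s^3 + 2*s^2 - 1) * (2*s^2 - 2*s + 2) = 4*s^5 + 2*s^2 + 2*s - 2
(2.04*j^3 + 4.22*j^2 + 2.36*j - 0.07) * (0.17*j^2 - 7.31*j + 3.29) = 0.3468*j^5 - 14.195*j^4 - 23.7354*j^3 - 3.3797*j^2 + 8.2761*j - 0.2303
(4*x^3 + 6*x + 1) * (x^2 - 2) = 4*x^5 - 2*x^3 + x^2 - 12*x - 2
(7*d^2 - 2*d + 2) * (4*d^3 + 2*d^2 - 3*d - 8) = 28*d^5 + 6*d^4 - 17*d^3 - 46*d^2 + 10*d - 16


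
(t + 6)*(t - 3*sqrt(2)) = t^2 - 3*sqrt(2)*t + 6*t - 18*sqrt(2)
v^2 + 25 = (v - 5*I)*(v + 5*I)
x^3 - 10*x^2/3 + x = x*(x - 3)*(x - 1/3)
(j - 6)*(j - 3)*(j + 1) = j^3 - 8*j^2 + 9*j + 18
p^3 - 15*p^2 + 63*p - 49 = (p - 7)^2*(p - 1)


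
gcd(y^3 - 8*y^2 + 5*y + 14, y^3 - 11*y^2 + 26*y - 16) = y - 2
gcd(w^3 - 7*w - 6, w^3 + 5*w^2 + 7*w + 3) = w + 1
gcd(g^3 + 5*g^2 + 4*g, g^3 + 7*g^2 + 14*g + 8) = g^2 + 5*g + 4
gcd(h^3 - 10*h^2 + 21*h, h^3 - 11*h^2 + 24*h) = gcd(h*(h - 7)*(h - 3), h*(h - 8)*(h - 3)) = h^2 - 3*h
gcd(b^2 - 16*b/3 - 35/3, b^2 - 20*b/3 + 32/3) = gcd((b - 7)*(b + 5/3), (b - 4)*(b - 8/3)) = 1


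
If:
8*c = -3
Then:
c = -3/8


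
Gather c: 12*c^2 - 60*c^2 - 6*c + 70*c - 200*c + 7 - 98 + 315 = -48*c^2 - 136*c + 224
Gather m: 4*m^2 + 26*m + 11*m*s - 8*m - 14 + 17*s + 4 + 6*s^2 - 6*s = 4*m^2 + m*(11*s + 18) + 6*s^2 + 11*s - 10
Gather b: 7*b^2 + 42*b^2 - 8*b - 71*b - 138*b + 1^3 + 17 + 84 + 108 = 49*b^2 - 217*b + 210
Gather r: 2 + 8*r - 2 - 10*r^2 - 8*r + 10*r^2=0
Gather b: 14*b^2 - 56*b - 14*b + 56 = 14*b^2 - 70*b + 56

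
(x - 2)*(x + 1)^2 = x^3 - 3*x - 2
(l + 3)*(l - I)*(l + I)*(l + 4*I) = l^4 + 3*l^3 + 4*I*l^3 + l^2 + 12*I*l^2 + 3*l + 4*I*l + 12*I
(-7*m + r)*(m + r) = -7*m^2 - 6*m*r + r^2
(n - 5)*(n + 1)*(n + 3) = n^3 - n^2 - 17*n - 15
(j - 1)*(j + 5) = j^2 + 4*j - 5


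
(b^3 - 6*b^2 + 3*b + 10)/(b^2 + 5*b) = (b^3 - 6*b^2 + 3*b + 10)/(b*(b + 5))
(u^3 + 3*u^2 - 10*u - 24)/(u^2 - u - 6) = u + 4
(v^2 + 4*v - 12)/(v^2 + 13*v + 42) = (v - 2)/(v + 7)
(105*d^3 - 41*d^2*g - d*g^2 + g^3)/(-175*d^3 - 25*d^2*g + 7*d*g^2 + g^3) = (-3*d + g)/(5*d + g)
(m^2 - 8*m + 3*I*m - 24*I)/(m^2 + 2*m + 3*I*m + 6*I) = (m - 8)/(m + 2)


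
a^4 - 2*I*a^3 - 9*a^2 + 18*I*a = a*(a - 3)*(a + 3)*(a - 2*I)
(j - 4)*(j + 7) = j^2 + 3*j - 28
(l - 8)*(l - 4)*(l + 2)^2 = l^4 - 8*l^3 - 12*l^2 + 80*l + 128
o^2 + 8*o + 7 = (o + 1)*(o + 7)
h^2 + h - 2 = (h - 1)*(h + 2)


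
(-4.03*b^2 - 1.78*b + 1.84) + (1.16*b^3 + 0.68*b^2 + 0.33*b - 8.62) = 1.16*b^3 - 3.35*b^2 - 1.45*b - 6.78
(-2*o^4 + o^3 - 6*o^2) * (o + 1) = -2*o^5 - o^4 - 5*o^3 - 6*o^2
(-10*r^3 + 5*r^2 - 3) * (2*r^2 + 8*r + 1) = -20*r^5 - 70*r^4 + 30*r^3 - r^2 - 24*r - 3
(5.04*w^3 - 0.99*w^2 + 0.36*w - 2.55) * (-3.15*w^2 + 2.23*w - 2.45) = -15.876*w^5 + 14.3577*w^4 - 15.6897*w^3 + 11.2608*w^2 - 6.5685*w + 6.2475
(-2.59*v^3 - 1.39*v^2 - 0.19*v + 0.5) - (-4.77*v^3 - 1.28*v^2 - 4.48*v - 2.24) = 2.18*v^3 - 0.11*v^2 + 4.29*v + 2.74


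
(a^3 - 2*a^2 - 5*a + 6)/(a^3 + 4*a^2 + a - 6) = (a - 3)/(a + 3)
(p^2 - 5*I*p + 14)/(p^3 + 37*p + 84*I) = (p + 2*I)/(p^2 + 7*I*p - 12)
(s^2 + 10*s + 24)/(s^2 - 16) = (s + 6)/(s - 4)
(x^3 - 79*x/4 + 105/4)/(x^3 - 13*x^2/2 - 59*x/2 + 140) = (x - 3/2)/(x - 8)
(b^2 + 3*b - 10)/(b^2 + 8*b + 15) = (b - 2)/(b + 3)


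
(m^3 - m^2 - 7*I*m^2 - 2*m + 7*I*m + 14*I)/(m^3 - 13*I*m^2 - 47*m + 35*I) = (m^2 - m - 2)/(m^2 - 6*I*m - 5)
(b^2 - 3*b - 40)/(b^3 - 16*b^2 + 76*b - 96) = (b + 5)/(b^2 - 8*b + 12)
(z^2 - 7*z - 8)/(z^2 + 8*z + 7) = (z - 8)/(z + 7)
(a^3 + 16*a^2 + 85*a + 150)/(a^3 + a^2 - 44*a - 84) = (a^2 + 10*a + 25)/(a^2 - 5*a - 14)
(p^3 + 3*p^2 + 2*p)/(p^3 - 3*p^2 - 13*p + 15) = p*(p^2 + 3*p + 2)/(p^3 - 3*p^2 - 13*p + 15)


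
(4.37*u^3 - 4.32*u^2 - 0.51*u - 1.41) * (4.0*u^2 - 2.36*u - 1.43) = 17.48*u^5 - 27.5932*u^4 + 1.9061*u^3 + 1.7412*u^2 + 4.0569*u + 2.0163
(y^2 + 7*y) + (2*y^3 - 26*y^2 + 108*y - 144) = 2*y^3 - 25*y^2 + 115*y - 144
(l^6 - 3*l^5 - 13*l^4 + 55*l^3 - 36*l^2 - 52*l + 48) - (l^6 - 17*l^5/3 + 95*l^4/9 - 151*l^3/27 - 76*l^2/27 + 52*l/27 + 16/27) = 8*l^5/3 - 212*l^4/9 + 1636*l^3/27 - 896*l^2/27 - 1456*l/27 + 1280/27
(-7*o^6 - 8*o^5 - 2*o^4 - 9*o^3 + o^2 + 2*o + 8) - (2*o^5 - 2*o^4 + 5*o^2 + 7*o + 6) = -7*o^6 - 10*o^5 - 9*o^3 - 4*o^2 - 5*o + 2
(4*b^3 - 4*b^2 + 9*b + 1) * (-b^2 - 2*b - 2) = -4*b^5 - 4*b^4 - 9*b^3 - 11*b^2 - 20*b - 2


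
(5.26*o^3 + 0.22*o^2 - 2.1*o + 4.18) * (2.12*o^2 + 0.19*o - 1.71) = 11.1512*o^5 + 1.4658*o^4 - 13.4048*o^3 + 8.0864*o^2 + 4.3852*o - 7.1478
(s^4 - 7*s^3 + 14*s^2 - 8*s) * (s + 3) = s^5 - 4*s^4 - 7*s^3 + 34*s^2 - 24*s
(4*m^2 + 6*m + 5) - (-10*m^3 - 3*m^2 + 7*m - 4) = 10*m^3 + 7*m^2 - m + 9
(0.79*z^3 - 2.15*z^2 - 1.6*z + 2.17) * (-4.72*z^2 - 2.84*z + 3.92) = -3.7288*z^5 + 7.9044*z^4 + 16.7548*z^3 - 14.1264*z^2 - 12.4348*z + 8.5064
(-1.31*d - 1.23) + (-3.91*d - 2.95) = -5.22*d - 4.18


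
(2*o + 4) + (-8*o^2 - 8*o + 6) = -8*o^2 - 6*o + 10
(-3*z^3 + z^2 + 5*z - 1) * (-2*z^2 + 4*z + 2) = 6*z^5 - 14*z^4 - 12*z^3 + 24*z^2 + 6*z - 2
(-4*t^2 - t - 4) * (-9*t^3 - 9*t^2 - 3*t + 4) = 36*t^5 + 45*t^4 + 57*t^3 + 23*t^2 + 8*t - 16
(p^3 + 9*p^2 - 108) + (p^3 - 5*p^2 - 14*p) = 2*p^3 + 4*p^2 - 14*p - 108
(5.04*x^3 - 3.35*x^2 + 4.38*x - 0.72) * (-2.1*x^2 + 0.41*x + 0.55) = -10.584*x^5 + 9.1014*x^4 - 7.7995*x^3 + 1.4653*x^2 + 2.1138*x - 0.396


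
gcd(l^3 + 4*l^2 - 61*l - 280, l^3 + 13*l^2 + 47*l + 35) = l^2 + 12*l + 35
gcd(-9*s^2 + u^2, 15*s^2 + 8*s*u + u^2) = 3*s + u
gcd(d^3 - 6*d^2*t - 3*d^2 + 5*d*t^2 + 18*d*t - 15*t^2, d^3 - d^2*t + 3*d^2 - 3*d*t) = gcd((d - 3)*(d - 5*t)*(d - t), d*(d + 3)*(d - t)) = -d + t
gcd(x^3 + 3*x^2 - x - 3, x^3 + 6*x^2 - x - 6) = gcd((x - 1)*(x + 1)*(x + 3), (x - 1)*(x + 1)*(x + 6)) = x^2 - 1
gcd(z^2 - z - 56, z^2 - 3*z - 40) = z - 8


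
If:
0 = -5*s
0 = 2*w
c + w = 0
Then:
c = 0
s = 0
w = 0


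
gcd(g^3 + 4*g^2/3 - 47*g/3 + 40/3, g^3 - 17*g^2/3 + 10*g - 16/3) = g^2 - 11*g/3 + 8/3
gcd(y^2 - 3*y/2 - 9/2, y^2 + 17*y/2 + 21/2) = y + 3/2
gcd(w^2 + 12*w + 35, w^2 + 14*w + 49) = w + 7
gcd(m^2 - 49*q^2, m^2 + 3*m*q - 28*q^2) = m + 7*q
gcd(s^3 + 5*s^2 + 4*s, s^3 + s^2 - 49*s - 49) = s + 1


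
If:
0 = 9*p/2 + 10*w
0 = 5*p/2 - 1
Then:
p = 2/5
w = -9/50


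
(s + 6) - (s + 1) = 5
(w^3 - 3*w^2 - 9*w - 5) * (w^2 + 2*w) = w^5 - w^4 - 15*w^3 - 23*w^2 - 10*w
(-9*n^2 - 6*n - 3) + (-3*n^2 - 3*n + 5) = -12*n^2 - 9*n + 2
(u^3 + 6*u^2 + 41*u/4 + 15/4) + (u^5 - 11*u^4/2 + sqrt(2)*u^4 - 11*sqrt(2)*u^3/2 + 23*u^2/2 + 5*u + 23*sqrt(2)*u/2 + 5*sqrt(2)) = u^5 - 11*u^4/2 + sqrt(2)*u^4 - 11*sqrt(2)*u^3/2 + u^3 + 35*u^2/2 + 61*u/4 + 23*sqrt(2)*u/2 + 15/4 + 5*sqrt(2)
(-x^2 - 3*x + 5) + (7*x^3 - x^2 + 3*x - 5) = 7*x^3 - 2*x^2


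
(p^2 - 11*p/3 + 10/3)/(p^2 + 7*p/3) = (3*p^2 - 11*p + 10)/(p*(3*p + 7))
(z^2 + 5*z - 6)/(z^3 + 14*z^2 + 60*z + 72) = (z - 1)/(z^2 + 8*z + 12)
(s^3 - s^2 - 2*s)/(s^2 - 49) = s*(s^2 - s - 2)/(s^2 - 49)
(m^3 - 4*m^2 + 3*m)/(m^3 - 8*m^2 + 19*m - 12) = m/(m - 4)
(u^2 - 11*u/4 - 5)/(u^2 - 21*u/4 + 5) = (4*u + 5)/(4*u - 5)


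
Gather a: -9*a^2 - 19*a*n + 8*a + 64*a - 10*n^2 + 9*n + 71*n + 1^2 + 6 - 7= -9*a^2 + a*(72 - 19*n) - 10*n^2 + 80*n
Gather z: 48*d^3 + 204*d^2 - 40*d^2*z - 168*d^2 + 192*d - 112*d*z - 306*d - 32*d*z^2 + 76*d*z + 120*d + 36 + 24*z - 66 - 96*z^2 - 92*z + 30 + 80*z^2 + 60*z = 48*d^3 + 36*d^2 + 6*d + z^2*(-32*d - 16) + z*(-40*d^2 - 36*d - 8)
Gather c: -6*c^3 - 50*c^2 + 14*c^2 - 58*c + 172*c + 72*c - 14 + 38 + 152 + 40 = -6*c^3 - 36*c^2 + 186*c + 216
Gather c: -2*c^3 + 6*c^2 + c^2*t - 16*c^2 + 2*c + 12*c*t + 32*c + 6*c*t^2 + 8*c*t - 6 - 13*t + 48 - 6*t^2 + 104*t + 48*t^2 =-2*c^3 + c^2*(t - 10) + c*(6*t^2 + 20*t + 34) + 42*t^2 + 91*t + 42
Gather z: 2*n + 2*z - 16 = 2*n + 2*z - 16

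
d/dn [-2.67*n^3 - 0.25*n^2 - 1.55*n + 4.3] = -8.01*n^2 - 0.5*n - 1.55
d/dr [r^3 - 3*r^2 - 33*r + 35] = 3*r^2 - 6*r - 33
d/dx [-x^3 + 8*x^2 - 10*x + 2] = -3*x^2 + 16*x - 10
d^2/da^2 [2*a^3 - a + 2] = 12*a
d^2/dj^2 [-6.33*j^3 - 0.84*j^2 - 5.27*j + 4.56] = -37.98*j - 1.68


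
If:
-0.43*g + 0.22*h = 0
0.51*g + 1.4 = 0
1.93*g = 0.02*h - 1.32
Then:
No Solution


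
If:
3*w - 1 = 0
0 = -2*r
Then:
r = 0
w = 1/3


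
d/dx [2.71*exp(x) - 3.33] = 2.71*exp(x)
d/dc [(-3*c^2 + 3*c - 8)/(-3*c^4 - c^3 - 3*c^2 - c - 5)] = (-18*c^5 + 24*c^4 - 90*c^3 - 12*c^2 - 18*c - 23)/(9*c^8 + 6*c^7 + 19*c^6 + 12*c^5 + 41*c^4 + 16*c^3 + 31*c^2 + 10*c + 25)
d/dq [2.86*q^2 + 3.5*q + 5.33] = 5.72*q + 3.5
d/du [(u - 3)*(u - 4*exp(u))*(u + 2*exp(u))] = -2*u^2*exp(u) + 3*u^2 - 16*u*exp(2*u) + 2*u*exp(u) - 6*u + 40*exp(2*u) + 6*exp(u)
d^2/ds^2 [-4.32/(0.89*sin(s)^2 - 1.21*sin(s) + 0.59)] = (13.687488*sin(s)^4 - 13.956624*sin(s)^3 - 23.280048*sin(s)^2 + 30.997296*sin(s) - 8.11296)/(0.89*sin(s)^2 - 1.21*sin(s) + 0.59)^3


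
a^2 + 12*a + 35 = (a + 5)*(a + 7)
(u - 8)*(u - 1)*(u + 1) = u^3 - 8*u^2 - u + 8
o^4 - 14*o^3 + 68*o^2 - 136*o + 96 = (o - 6)*(o - 4)*(o - 2)^2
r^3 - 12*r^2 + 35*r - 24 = (r - 8)*(r - 3)*(r - 1)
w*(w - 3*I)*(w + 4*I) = w^3 + I*w^2 + 12*w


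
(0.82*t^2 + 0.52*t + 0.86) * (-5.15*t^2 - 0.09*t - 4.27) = -4.223*t^4 - 2.7518*t^3 - 7.9772*t^2 - 2.2978*t - 3.6722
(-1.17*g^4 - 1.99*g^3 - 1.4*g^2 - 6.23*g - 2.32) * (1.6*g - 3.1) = -1.872*g^5 + 0.443*g^4 + 3.929*g^3 - 5.628*g^2 + 15.601*g + 7.192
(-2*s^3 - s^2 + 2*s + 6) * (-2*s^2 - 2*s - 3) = 4*s^5 + 6*s^4 + 4*s^3 - 13*s^2 - 18*s - 18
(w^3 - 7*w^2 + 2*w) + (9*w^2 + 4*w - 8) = w^3 + 2*w^2 + 6*w - 8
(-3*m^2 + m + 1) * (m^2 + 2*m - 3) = -3*m^4 - 5*m^3 + 12*m^2 - m - 3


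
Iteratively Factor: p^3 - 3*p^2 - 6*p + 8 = (p - 4)*(p^2 + p - 2) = (p - 4)*(p + 2)*(p - 1)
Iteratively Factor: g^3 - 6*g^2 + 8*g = (g - 2)*(g^2 - 4*g) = g*(g - 2)*(g - 4)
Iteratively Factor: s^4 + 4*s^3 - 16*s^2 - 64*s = (s + 4)*(s^3 - 16*s) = (s + 4)^2*(s^2 - 4*s) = s*(s + 4)^2*(s - 4)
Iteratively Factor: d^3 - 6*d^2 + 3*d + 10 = (d - 2)*(d^2 - 4*d - 5) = (d - 2)*(d + 1)*(d - 5)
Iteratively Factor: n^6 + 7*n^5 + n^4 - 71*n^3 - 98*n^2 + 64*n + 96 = (n - 1)*(n^5 + 8*n^4 + 9*n^3 - 62*n^2 - 160*n - 96) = (n - 1)*(n + 1)*(n^4 + 7*n^3 + 2*n^2 - 64*n - 96) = (n - 1)*(n + 1)*(n + 2)*(n^3 + 5*n^2 - 8*n - 48) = (n - 1)*(n + 1)*(n + 2)*(n + 4)*(n^2 + n - 12) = (n - 3)*(n - 1)*(n + 1)*(n + 2)*(n + 4)*(n + 4)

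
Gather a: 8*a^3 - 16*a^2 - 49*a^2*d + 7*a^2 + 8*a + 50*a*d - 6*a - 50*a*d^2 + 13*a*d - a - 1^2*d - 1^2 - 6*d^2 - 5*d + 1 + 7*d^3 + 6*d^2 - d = 8*a^3 + a^2*(-49*d - 9) + a*(-50*d^2 + 63*d + 1) + 7*d^3 - 7*d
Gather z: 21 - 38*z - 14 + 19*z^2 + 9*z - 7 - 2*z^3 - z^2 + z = -2*z^3 + 18*z^2 - 28*z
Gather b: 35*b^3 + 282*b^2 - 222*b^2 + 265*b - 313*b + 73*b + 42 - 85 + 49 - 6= 35*b^3 + 60*b^2 + 25*b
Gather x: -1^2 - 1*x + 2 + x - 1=0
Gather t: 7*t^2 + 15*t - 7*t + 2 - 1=7*t^2 + 8*t + 1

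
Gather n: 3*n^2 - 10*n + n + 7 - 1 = 3*n^2 - 9*n + 6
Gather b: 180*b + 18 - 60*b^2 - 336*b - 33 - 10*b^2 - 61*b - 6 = -70*b^2 - 217*b - 21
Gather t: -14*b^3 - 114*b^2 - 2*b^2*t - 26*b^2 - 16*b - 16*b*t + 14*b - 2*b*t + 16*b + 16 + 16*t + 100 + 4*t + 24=-14*b^3 - 140*b^2 + 14*b + t*(-2*b^2 - 18*b + 20) + 140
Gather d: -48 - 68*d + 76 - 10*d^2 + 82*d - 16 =-10*d^2 + 14*d + 12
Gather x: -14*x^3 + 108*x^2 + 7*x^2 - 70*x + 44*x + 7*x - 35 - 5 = -14*x^3 + 115*x^2 - 19*x - 40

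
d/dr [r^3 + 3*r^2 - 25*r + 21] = 3*r^2 + 6*r - 25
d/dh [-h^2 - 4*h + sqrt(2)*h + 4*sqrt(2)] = -2*h - 4 + sqrt(2)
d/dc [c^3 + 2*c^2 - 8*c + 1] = 3*c^2 + 4*c - 8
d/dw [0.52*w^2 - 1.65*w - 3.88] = 1.04*w - 1.65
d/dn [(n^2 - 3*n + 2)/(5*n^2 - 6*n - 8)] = 9/(25*n^2 + 40*n + 16)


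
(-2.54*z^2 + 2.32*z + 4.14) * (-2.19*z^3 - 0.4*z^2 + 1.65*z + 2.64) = 5.5626*z^5 - 4.0648*z^4 - 14.1856*z^3 - 4.5336*z^2 + 12.9558*z + 10.9296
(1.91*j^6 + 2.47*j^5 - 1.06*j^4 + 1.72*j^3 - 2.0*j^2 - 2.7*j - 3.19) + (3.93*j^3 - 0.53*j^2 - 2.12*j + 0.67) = 1.91*j^6 + 2.47*j^5 - 1.06*j^4 + 5.65*j^3 - 2.53*j^2 - 4.82*j - 2.52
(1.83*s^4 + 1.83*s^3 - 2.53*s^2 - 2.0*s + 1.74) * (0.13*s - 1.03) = 0.2379*s^5 - 1.647*s^4 - 2.2138*s^3 + 2.3459*s^2 + 2.2862*s - 1.7922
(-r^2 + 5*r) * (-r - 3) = r^3 - 2*r^2 - 15*r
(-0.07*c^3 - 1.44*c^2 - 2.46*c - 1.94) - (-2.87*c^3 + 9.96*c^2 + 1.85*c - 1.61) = 2.8*c^3 - 11.4*c^2 - 4.31*c - 0.33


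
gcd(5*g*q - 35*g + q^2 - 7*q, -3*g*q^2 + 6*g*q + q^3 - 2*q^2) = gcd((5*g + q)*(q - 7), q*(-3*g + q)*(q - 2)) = 1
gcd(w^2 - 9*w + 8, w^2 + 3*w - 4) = w - 1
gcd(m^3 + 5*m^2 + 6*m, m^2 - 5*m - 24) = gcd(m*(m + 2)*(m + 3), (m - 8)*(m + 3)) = m + 3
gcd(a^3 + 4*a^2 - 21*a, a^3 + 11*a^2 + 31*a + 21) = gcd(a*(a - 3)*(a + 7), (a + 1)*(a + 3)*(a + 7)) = a + 7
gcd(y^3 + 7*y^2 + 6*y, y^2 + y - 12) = 1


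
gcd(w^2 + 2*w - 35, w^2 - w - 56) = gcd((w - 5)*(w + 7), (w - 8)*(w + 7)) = w + 7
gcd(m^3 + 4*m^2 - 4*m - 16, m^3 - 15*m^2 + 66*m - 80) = m - 2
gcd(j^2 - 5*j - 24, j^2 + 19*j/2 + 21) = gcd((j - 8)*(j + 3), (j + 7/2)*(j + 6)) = 1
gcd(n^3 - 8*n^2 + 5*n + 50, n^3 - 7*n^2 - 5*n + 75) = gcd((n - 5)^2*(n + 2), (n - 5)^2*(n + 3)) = n^2 - 10*n + 25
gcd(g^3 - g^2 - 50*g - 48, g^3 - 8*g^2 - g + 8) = g^2 - 7*g - 8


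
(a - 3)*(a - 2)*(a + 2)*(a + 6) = a^4 + 3*a^3 - 22*a^2 - 12*a + 72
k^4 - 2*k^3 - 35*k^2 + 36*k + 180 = (k - 6)*(k - 3)*(k + 2)*(k + 5)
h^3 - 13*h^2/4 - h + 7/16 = (h - 7/2)*(h - 1/4)*(h + 1/2)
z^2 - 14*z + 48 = (z - 8)*(z - 6)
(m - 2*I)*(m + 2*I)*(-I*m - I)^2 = -m^4 - 2*m^3 - 5*m^2 - 8*m - 4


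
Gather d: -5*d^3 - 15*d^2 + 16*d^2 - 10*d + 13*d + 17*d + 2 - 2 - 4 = -5*d^3 + d^2 + 20*d - 4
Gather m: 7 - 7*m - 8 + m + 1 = -6*m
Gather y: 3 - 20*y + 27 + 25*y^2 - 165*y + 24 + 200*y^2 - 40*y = 225*y^2 - 225*y + 54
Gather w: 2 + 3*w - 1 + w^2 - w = w^2 + 2*w + 1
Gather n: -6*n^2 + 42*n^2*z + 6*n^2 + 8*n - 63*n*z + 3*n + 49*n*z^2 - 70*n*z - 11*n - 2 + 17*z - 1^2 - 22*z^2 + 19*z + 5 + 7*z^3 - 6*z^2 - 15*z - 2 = 42*n^2*z + n*(49*z^2 - 133*z) + 7*z^3 - 28*z^2 + 21*z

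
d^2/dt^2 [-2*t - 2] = 0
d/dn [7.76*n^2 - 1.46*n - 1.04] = 15.52*n - 1.46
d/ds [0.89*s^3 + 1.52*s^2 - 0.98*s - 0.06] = 2.67*s^2 + 3.04*s - 0.98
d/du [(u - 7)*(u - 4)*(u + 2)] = 3*u^2 - 18*u + 6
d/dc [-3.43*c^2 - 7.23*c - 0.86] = -6.86*c - 7.23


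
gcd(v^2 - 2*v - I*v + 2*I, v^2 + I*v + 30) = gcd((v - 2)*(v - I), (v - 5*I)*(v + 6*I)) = 1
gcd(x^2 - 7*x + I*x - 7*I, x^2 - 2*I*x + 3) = x + I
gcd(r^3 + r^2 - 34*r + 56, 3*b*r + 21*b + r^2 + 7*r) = r + 7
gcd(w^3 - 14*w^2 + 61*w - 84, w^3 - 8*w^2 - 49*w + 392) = w - 7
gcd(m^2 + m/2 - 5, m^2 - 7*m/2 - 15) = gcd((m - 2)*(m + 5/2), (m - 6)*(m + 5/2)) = m + 5/2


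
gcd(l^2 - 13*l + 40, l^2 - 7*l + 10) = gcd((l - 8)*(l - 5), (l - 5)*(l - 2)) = l - 5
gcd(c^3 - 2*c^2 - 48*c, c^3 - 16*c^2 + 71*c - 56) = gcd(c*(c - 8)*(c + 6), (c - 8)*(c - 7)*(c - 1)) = c - 8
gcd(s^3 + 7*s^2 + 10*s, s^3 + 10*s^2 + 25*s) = s^2 + 5*s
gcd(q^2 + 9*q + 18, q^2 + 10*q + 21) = q + 3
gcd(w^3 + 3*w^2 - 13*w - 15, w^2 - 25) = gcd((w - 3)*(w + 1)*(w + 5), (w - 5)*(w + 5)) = w + 5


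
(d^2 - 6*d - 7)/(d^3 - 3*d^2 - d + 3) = (d - 7)/(d^2 - 4*d + 3)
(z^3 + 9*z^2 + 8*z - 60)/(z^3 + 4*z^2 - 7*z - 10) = (z + 6)/(z + 1)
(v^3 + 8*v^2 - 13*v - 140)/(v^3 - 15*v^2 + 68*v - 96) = (v^2 + 12*v + 35)/(v^2 - 11*v + 24)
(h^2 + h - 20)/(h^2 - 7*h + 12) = (h + 5)/(h - 3)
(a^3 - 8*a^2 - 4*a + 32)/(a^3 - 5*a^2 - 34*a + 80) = (a + 2)/(a + 5)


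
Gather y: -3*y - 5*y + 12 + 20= 32 - 8*y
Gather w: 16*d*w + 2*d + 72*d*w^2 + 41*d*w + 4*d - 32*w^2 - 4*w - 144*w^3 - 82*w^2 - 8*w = 6*d - 144*w^3 + w^2*(72*d - 114) + w*(57*d - 12)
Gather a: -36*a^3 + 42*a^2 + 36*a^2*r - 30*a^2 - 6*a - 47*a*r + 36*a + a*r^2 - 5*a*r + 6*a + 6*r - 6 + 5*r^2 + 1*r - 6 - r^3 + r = -36*a^3 + a^2*(36*r + 12) + a*(r^2 - 52*r + 36) - r^3 + 5*r^2 + 8*r - 12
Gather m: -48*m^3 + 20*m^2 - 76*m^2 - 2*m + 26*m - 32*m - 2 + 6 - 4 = -48*m^3 - 56*m^2 - 8*m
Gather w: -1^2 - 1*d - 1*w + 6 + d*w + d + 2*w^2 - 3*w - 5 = 2*w^2 + w*(d - 4)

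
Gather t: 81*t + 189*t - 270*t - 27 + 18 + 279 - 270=0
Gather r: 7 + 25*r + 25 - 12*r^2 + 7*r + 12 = -12*r^2 + 32*r + 44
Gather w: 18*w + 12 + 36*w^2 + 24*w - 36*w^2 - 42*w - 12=0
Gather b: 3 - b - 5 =-b - 2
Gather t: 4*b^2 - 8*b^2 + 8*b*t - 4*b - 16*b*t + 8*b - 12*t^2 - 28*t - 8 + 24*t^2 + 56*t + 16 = -4*b^2 + 4*b + 12*t^2 + t*(28 - 8*b) + 8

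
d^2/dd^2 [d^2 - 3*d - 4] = 2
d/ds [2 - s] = -1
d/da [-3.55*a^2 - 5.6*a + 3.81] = -7.1*a - 5.6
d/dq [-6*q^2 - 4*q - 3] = -12*q - 4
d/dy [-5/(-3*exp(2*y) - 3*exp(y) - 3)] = 5*(-2*exp(y) - 1)*exp(y)/(3*(exp(2*y) + exp(y) + 1)^2)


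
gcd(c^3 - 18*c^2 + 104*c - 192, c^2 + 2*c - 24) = c - 4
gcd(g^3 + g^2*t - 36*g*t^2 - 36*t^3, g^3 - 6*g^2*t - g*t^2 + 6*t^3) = -g^2 + 5*g*t + 6*t^2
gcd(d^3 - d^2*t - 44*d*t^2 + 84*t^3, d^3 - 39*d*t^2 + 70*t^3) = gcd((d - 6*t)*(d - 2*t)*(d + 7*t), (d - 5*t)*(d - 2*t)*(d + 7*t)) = -d^2 - 5*d*t + 14*t^2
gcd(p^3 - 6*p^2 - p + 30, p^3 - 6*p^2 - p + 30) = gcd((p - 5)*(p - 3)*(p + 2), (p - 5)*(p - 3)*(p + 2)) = p^3 - 6*p^2 - p + 30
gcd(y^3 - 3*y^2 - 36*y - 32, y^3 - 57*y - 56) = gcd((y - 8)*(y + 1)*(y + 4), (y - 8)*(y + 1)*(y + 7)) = y^2 - 7*y - 8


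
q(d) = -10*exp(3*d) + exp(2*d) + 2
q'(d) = -30*exp(3*d) + 2*exp(2*d)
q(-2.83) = 2.00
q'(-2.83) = 0.00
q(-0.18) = -3.13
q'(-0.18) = -16.09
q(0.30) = -20.77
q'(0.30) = -70.14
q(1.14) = -293.92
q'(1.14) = -897.53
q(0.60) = -55.18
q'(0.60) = -174.85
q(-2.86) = 2.00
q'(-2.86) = 0.00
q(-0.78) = 1.25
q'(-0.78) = -2.47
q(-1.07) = 1.71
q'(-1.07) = -0.98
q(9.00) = -5320416746046.85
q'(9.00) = -15961315898115.68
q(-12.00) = 2.00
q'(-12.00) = 0.00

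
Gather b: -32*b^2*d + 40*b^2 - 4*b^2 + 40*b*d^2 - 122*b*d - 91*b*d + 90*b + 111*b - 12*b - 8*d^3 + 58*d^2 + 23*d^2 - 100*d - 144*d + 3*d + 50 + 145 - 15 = b^2*(36 - 32*d) + b*(40*d^2 - 213*d + 189) - 8*d^3 + 81*d^2 - 241*d + 180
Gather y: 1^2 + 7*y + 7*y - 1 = 14*y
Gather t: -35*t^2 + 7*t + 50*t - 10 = -35*t^2 + 57*t - 10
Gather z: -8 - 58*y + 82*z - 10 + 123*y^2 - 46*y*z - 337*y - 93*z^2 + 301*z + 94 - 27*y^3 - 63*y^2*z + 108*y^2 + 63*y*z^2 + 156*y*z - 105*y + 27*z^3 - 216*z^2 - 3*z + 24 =-27*y^3 + 231*y^2 - 500*y + 27*z^3 + z^2*(63*y - 309) + z*(-63*y^2 + 110*y + 380) + 100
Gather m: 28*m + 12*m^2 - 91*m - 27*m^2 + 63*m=-15*m^2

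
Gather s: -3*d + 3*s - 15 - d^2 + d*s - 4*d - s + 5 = -d^2 - 7*d + s*(d + 2) - 10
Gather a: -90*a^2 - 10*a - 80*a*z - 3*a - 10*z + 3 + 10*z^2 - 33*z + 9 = -90*a^2 + a*(-80*z - 13) + 10*z^2 - 43*z + 12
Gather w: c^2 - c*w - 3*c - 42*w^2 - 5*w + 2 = c^2 - 3*c - 42*w^2 + w*(-c - 5) + 2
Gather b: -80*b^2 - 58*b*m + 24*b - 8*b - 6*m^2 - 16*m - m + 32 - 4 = -80*b^2 + b*(16 - 58*m) - 6*m^2 - 17*m + 28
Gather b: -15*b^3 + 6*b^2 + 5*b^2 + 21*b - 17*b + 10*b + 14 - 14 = -15*b^3 + 11*b^2 + 14*b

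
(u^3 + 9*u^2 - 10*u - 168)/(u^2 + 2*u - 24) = u + 7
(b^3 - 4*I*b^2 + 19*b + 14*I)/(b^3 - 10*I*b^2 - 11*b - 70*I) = (b + I)/(b - 5*I)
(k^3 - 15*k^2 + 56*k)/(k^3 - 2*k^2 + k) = (k^2 - 15*k + 56)/(k^2 - 2*k + 1)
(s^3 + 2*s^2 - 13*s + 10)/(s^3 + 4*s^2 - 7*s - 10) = (s - 1)/(s + 1)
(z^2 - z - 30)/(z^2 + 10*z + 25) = (z - 6)/(z + 5)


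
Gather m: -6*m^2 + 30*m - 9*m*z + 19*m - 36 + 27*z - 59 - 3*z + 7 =-6*m^2 + m*(49 - 9*z) + 24*z - 88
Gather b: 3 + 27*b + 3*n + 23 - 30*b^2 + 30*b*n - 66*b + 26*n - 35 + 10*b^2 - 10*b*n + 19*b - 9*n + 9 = -20*b^2 + b*(20*n - 20) + 20*n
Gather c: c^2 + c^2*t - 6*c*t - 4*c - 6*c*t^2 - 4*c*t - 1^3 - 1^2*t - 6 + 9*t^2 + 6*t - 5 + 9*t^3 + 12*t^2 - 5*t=c^2*(t + 1) + c*(-6*t^2 - 10*t - 4) + 9*t^3 + 21*t^2 - 12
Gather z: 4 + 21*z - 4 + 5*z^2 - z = 5*z^2 + 20*z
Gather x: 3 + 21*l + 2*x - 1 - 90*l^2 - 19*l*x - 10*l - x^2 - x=-90*l^2 + 11*l - x^2 + x*(1 - 19*l) + 2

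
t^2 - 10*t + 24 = (t - 6)*(t - 4)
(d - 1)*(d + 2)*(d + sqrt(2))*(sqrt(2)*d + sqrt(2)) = sqrt(2)*d^4 + 2*d^3 + 2*sqrt(2)*d^3 - sqrt(2)*d^2 + 4*d^2 - 2*sqrt(2)*d - 2*d - 4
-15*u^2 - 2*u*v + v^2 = (-5*u + v)*(3*u + v)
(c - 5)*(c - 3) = c^2 - 8*c + 15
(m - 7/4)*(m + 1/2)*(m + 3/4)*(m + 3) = m^4 + 5*m^3/2 - 53*m^2/16 - 195*m/32 - 63/32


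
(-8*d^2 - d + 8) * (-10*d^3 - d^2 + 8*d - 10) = 80*d^5 + 18*d^4 - 143*d^3 + 64*d^2 + 74*d - 80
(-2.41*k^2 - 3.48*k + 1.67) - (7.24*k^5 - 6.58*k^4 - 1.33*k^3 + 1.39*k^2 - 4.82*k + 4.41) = -7.24*k^5 + 6.58*k^4 + 1.33*k^3 - 3.8*k^2 + 1.34*k - 2.74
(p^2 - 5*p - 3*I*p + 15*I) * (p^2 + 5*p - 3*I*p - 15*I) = p^4 - 6*I*p^3 - 34*p^2 + 150*I*p + 225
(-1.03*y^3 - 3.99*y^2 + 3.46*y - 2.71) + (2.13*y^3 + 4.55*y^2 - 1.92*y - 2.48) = 1.1*y^3 + 0.56*y^2 + 1.54*y - 5.19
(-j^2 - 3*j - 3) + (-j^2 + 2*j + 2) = -2*j^2 - j - 1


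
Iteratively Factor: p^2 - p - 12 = (p + 3)*(p - 4)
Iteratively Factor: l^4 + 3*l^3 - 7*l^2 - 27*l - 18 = (l + 3)*(l^3 - 7*l - 6) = (l - 3)*(l + 3)*(l^2 + 3*l + 2) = (l - 3)*(l + 1)*(l + 3)*(l + 2)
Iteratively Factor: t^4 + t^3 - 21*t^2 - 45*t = (t - 5)*(t^3 + 6*t^2 + 9*t) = (t - 5)*(t + 3)*(t^2 + 3*t) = (t - 5)*(t + 3)^2*(t)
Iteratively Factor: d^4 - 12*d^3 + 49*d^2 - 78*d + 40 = (d - 2)*(d^3 - 10*d^2 + 29*d - 20) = (d - 5)*(d - 2)*(d^2 - 5*d + 4) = (d - 5)*(d - 4)*(d - 2)*(d - 1)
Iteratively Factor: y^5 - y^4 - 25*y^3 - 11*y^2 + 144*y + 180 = (y - 5)*(y^4 + 4*y^3 - 5*y^2 - 36*y - 36) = (y - 5)*(y + 3)*(y^3 + y^2 - 8*y - 12) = (y - 5)*(y + 2)*(y + 3)*(y^2 - y - 6) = (y - 5)*(y - 3)*(y + 2)*(y + 3)*(y + 2)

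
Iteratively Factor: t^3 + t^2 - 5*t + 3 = (t + 3)*(t^2 - 2*t + 1) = (t - 1)*(t + 3)*(t - 1)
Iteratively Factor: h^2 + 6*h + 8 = (h + 2)*(h + 4)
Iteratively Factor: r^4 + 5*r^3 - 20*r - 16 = (r + 4)*(r^3 + r^2 - 4*r - 4) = (r + 2)*(r + 4)*(r^2 - r - 2) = (r - 2)*(r + 2)*(r + 4)*(r + 1)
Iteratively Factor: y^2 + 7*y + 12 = (y + 3)*(y + 4)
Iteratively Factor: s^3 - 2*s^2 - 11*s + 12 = (s - 1)*(s^2 - s - 12) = (s - 1)*(s + 3)*(s - 4)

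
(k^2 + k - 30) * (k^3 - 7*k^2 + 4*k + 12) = k^5 - 6*k^4 - 33*k^3 + 226*k^2 - 108*k - 360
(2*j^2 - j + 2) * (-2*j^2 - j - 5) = -4*j^4 - 13*j^2 + 3*j - 10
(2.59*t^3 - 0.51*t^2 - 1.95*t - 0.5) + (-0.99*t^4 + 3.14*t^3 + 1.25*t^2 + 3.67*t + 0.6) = -0.99*t^4 + 5.73*t^3 + 0.74*t^2 + 1.72*t + 0.1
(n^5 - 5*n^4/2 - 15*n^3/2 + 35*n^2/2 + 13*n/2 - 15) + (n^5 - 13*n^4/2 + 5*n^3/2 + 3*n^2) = 2*n^5 - 9*n^4 - 5*n^3 + 41*n^2/2 + 13*n/2 - 15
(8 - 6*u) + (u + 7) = 15 - 5*u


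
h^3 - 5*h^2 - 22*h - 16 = (h - 8)*(h + 1)*(h + 2)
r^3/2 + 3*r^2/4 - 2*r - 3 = (r/2 + 1)*(r - 2)*(r + 3/2)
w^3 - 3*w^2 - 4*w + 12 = (w - 3)*(w - 2)*(w + 2)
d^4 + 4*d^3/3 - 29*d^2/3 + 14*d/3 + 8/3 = (d - 2)*(d - 1)*(d + 1/3)*(d + 4)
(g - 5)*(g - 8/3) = g^2 - 23*g/3 + 40/3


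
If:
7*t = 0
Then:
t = 0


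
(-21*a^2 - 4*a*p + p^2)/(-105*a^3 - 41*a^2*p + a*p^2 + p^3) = 1/(5*a + p)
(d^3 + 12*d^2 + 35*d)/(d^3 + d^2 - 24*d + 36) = d*(d^2 + 12*d + 35)/(d^3 + d^2 - 24*d + 36)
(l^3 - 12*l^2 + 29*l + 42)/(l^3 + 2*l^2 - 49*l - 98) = (l^2 - 5*l - 6)/(l^2 + 9*l + 14)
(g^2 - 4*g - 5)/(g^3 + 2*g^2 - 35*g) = (g + 1)/(g*(g + 7))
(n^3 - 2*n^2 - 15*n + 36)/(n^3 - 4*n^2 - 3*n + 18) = (n + 4)/(n + 2)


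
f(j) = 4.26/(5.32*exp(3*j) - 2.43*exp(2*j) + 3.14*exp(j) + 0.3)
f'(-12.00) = 0.00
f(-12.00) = 14.20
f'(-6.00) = -0.35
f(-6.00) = 13.84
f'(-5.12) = -0.78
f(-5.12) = 13.37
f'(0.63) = -0.37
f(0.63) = 0.13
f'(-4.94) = -0.91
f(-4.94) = 13.22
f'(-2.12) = -3.36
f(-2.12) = 6.54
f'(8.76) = -0.00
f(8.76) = 0.00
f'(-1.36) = -3.00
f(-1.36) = 4.11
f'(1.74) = -0.01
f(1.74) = 0.00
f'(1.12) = -0.09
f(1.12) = 0.03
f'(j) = 4.26*(-15.96*exp(3*j) + 4.86*exp(2*j) - 3.14*exp(j))/(5.32*exp(3*j) - 2.43*exp(2*j) + 3.14*exp(j) + 0.3)^2 = (-67.9896*exp(2*j) + 20.7036*exp(j) - 13.3764)*exp(j)/(5.32*exp(3*j) - 2.43*exp(2*j) + 3.14*exp(j) + 0.3)^2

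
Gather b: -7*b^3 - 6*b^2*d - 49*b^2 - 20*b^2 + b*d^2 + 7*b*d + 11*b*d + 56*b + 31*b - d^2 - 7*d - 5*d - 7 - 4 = -7*b^3 + b^2*(-6*d - 69) + b*(d^2 + 18*d + 87) - d^2 - 12*d - 11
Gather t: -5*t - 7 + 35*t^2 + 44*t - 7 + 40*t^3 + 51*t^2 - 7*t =40*t^3 + 86*t^2 + 32*t - 14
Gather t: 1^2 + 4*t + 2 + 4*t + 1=8*t + 4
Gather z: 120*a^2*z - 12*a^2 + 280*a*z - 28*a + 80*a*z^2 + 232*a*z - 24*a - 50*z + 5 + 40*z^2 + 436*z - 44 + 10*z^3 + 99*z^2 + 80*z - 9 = -12*a^2 - 52*a + 10*z^3 + z^2*(80*a + 139) + z*(120*a^2 + 512*a + 466) - 48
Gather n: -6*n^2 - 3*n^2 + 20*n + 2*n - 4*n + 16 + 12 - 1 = -9*n^2 + 18*n + 27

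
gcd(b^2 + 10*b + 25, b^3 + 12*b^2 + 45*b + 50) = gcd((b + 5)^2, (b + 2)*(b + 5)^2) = b^2 + 10*b + 25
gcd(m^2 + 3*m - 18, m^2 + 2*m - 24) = m + 6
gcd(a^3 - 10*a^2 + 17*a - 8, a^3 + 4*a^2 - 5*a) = a - 1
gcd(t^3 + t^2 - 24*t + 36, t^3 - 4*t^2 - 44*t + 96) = t^2 + 4*t - 12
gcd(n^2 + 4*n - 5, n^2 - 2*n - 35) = n + 5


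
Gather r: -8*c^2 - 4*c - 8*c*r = -8*c^2 - 8*c*r - 4*c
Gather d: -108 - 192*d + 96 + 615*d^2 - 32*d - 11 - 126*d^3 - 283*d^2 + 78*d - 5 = -126*d^3 + 332*d^2 - 146*d - 28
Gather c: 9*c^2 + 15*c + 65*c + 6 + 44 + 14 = 9*c^2 + 80*c + 64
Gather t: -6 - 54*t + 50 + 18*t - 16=28 - 36*t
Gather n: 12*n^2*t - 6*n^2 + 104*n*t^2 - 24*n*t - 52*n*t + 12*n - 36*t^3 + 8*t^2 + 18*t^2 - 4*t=n^2*(12*t - 6) + n*(104*t^2 - 76*t + 12) - 36*t^3 + 26*t^2 - 4*t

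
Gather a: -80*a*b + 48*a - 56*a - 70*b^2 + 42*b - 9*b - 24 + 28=a*(-80*b - 8) - 70*b^2 + 33*b + 4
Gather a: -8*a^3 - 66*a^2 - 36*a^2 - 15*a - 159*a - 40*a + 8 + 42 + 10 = -8*a^3 - 102*a^2 - 214*a + 60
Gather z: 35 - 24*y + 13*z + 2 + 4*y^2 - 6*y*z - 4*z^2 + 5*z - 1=4*y^2 - 24*y - 4*z^2 + z*(18 - 6*y) + 36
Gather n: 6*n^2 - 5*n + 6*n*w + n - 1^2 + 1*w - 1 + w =6*n^2 + n*(6*w - 4) + 2*w - 2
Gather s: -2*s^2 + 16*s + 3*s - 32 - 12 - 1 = -2*s^2 + 19*s - 45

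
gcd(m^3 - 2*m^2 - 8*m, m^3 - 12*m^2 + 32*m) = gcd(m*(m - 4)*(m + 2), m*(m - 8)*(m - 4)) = m^2 - 4*m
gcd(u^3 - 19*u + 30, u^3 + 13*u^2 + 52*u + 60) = u + 5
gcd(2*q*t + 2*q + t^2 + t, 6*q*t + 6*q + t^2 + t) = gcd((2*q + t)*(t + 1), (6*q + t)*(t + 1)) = t + 1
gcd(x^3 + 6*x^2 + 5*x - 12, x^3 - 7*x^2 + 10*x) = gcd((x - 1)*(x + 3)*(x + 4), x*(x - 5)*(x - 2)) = 1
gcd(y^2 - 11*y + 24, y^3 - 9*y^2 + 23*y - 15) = y - 3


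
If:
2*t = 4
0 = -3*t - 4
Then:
No Solution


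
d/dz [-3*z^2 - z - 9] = -6*z - 1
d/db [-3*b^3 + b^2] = b*(2 - 9*b)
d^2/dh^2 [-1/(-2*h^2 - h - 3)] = 2*(-4*h^2 - 2*h + (4*h + 1)^2 - 6)/(2*h^2 + h + 3)^3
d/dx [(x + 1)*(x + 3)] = 2*x + 4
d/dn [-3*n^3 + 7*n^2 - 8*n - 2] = -9*n^2 + 14*n - 8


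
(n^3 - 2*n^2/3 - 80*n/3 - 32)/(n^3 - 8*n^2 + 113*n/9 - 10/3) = 3*(3*n^2 + 16*n + 16)/(9*n^2 - 18*n + 5)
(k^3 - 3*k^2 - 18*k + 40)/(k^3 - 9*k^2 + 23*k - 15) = (k^2 + 2*k - 8)/(k^2 - 4*k + 3)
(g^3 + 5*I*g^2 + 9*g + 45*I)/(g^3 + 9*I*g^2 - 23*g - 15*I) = (g - 3*I)/(g + I)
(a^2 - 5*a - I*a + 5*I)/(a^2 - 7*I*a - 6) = (a - 5)/(a - 6*I)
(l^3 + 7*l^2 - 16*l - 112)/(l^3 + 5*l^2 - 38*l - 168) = (l - 4)/(l - 6)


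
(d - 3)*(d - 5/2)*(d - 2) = d^3 - 15*d^2/2 + 37*d/2 - 15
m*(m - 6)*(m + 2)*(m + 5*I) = m^4 - 4*m^3 + 5*I*m^3 - 12*m^2 - 20*I*m^2 - 60*I*m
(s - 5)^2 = s^2 - 10*s + 25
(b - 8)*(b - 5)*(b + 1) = b^3 - 12*b^2 + 27*b + 40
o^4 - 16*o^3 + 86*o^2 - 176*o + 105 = (o - 7)*(o - 5)*(o - 3)*(o - 1)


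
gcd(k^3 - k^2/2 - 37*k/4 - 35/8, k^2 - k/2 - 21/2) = k - 7/2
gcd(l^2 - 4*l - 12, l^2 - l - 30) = l - 6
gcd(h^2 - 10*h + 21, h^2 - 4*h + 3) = h - 3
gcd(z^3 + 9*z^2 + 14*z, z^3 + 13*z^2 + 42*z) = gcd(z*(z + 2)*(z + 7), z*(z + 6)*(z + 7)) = z^2 + 7*z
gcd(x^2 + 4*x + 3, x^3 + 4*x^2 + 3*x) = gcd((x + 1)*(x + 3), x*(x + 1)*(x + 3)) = x^2 + 4*x + 3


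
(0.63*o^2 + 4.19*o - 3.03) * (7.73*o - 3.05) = 4.8699*o^3 + 30.4672*o^2 - 36.2014*o + 9.2415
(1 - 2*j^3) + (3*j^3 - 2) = j^3 - 1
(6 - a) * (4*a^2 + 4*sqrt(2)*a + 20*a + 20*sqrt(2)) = -4*a^3 - 4*sqrt(2)*a^2 + 4*a^2 + 4*sqrt(2)*a + 120*a + 120*sqrt(2)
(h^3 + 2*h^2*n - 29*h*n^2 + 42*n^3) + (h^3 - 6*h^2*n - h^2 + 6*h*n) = 2*h^3 - 4*h^2*n - h^2 - 29*h*n^2 + 6*h*n + 42*n^3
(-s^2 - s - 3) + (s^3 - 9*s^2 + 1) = s^3 - 10*s^2 - s - 2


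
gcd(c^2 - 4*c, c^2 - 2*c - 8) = c - 4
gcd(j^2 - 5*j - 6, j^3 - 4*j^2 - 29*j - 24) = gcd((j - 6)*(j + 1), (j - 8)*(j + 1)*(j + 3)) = j + 1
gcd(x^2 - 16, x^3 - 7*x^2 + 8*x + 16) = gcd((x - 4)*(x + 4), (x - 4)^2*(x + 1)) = x - 4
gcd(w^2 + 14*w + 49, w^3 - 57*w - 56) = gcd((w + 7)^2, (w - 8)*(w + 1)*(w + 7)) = w + 7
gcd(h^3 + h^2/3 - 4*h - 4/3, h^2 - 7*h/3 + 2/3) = h - 2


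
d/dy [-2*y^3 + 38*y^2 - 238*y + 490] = -6*y^2 + 76*y - 238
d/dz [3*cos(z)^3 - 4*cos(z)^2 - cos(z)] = (-9*cos(z)^2 + 8*cos(z) + 1)*sin(z)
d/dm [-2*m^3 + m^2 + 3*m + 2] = -6*m^2 + 2*m + 3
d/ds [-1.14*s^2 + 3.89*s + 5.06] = 3.89 - 2.28*s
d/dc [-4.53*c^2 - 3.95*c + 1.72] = -9.06*c - 3.95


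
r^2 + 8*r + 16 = (r + 4)^2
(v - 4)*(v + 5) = v^2 + v - 20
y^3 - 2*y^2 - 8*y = y*(y - 4)*(y + 2)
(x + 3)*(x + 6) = x^2 + 9*x + 18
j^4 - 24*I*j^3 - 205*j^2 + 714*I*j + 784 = (j - 8*I)*(j - 7*I)^2*(j - 2*I)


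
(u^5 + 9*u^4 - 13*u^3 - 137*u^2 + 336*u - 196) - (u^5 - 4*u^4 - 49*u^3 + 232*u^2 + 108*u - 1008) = 13*u^4 + 36*u^3 - 369*u^2 + 228*u + 812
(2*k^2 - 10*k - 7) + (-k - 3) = 2*k^2 - 11*k - 10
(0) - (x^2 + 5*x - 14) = -x^2 - 5*x + 14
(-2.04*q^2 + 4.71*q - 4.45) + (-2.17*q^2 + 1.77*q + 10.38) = -4.21*q^2 + 6.48*q + 5.93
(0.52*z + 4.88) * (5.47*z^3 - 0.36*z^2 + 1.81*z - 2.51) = 2.8444*z^4 + 26.5064*z^3 - 0.8156*z^2 + 7.5276*z - 12.2488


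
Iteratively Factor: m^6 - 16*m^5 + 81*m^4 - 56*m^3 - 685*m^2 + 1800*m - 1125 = (m - 3)*(m^5 - 13*m^4 + 42*m^3 + 70*m^2 - 475*m + 375) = (m - 5)*(m - 3)*(m^4 - 8*m^3 + 2*m^2 + 80*m - 75) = (m - 5)*(m - 3)*(m - 1)*(m^3 - 7*m^2 - 5*m + 75) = (m - 5)^2*(m - 3)*(m - 1)*(m^2 - 2*m - 15) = (m - 5)^2*(m - 3)*(m - 1)*(m + 3)*(m - 5)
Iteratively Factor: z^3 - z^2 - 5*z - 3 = (z + 1)*(z^2 - 2*z - 3) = (z - 3)*(z + 1)*(z + 1)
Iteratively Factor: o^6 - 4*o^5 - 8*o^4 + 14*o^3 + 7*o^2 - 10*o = (o - 1)*(o^5 - 3*o^4 - 11*o^3 + 3*o^2 + 10*o) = (o - 1)*(o + 1)*(o^4 - 4*o^3 - 7*o^2 + 10*o) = o*(o - 1)*(o + 1)*(o^3 - 4*o^2 - 7*o + 10) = o*(o - 1)*(o + 1)*(o + 2)*(o^2 - 6*o + 5) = o*(o - 1)^2*(o + 1)*(o + 2)*(o - 5)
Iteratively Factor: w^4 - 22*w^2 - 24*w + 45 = (w + 3)*(w^3 - 3*w^2 - 13*w + 15) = (w - 5)*(w + 3)*(w^2 + 2*w - 3) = (w - 5)*(w + 3)^2*(w - 1)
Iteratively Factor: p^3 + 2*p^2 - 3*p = (p + 3)*(p^2 - p) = (p - 1)*(p + 3)*(p)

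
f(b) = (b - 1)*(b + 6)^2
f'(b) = (b - 1)*(2*b + 12) + (b + 6)^2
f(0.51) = -20.77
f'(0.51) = 36.00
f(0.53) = -20.04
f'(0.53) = 36.50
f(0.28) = -28.40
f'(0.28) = 30.40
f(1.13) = 6.61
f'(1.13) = 52.69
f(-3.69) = -25.03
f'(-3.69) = -16.33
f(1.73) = 43.62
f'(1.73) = 71.04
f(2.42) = 100.67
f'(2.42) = 94.81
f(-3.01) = -35.85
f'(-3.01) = -15.04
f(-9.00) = -90.00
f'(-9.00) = 69.00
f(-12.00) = -468.00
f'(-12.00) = 192.00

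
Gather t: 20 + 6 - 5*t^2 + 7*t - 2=-5*t^2 + 7*t + 24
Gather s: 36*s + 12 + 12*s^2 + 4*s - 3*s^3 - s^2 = -3*s^3 + 11*s^2 + 40*s + 12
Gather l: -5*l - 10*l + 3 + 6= 9 - 15*l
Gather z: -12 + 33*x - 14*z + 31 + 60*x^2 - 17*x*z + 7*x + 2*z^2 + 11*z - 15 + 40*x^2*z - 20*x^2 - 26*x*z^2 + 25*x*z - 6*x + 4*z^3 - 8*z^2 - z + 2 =40*x^2 + 34*x + 4*z^3 + z^2*(-26*x - 6) + z*(40*x^2 + 8*x - 4) + 6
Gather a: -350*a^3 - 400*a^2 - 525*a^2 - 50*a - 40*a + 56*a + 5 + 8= -350*a^3 - 925*a^2 - 34*a + 13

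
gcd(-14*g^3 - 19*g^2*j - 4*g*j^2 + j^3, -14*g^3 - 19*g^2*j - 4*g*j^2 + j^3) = 14*g^3 + 19*g^2*j + 4*g*j^2 - j^3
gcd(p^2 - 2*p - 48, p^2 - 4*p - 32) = p - 8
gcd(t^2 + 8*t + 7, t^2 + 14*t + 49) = t + 7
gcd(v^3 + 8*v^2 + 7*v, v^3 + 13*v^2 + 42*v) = v^2 + 7*v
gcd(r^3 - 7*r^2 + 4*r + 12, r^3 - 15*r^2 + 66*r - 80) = r - 2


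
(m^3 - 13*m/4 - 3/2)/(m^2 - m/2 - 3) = m + 1/2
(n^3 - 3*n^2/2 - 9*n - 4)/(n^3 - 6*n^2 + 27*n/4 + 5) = 2*(n + 2)/(2*n - 5)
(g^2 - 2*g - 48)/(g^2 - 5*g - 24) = (g + 6)/(g + 3)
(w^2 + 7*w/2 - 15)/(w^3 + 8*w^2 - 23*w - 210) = (w - 5/2)/(w^2 + 2*w - 35)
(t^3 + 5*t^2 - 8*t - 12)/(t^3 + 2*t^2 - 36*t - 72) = (t^2 - t - 2)/(t^2 - 4*t - 12)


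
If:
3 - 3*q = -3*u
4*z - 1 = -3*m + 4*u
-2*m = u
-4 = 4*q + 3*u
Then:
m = 4/7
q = -1/7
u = -8/7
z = -37/28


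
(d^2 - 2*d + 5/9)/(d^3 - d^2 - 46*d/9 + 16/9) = (3*d - 5)/(3*d^2 - 2*d - 16)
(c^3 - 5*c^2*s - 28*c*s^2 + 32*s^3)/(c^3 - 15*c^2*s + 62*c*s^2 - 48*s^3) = (-c - 4*s)/(-c + 6*s)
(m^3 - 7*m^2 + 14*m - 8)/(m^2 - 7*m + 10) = (m^2 - 5*m + 4)/(m - 5)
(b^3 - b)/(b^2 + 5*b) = (b^2 - 1)/(b + 5)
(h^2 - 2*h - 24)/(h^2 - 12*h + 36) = (h + 4)/(h - 6)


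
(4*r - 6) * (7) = 28*r - 42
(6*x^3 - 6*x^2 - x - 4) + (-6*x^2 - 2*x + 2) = 6*x^3 - 12*x^2 - 3*x - 2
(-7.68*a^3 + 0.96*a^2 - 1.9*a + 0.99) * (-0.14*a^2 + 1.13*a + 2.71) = 1.0752*a^5 - 8.8128*a^4 - 19.462*a^3 + 0.316*a^2 - 4.0303*a + 2.6829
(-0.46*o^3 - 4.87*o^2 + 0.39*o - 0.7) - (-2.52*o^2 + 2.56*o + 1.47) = -0.46*o^3 - 2.35*o^2 - 2.17*o - 2.17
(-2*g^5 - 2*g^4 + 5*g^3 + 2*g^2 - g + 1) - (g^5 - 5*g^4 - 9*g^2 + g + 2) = -3*g^5 + 3*g^4 + 5*g^3 + 11*g^2 - 2*g - 1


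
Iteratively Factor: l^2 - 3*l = (l - 3)*(l)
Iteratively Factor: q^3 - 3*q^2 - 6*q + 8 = (q - 4)*(q^2 + q - 2) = (q - 4)*(q + 2)*(q - 1)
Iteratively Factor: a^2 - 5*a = (a - 5)*(a)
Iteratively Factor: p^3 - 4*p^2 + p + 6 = (p - 2)*(p^2 - 2*p - 3) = (p - 2)*(p + 1)*(p - 3)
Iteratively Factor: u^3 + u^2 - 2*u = (u)*(u^2 + u - 2) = u*(u - 1)*(u + 2)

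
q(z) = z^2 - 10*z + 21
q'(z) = 2*z - 10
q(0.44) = 16.79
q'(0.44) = -9.12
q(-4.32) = 82.86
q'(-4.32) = -18.64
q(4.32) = -3.54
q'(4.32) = -1.36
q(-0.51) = 26.36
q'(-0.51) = -11.02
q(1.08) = 11.37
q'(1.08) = -7.84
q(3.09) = -0.35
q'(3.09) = -3.82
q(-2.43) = 51.20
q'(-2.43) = -14.86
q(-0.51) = 26.36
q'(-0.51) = -11.02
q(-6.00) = 117.00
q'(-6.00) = -22.00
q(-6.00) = 117.00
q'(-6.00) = -22.00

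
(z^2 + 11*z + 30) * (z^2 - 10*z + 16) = z^4 + z^3 - 64*z^2 - 124*z + 480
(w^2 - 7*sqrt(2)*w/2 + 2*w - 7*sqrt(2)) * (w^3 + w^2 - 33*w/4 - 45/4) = w^5 - 7*sqrt(2)*w^4/2 + 3*w^4 - 21*sqrt(2)*w^3/2 - 25*w^3/4 - 111*w^2/4 + 175*sqrt(2)*w^2/8 - 45*w/2 + 777*sqrt(2)*w/8 + 315*sqrt(2)/4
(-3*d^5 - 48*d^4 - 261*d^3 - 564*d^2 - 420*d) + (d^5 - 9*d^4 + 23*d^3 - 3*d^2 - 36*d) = -2*d^5 - 57*d^4 - 238*d^3 - 567*d^2 - 456*d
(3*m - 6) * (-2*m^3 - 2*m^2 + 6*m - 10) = -6*m^4 + 6*m^3 + 30*m^2 - 66*m + 60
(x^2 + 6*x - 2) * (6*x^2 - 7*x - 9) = 6*x^4 + 29*x^3 - 63*x^2 - 40*x + 18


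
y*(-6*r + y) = -6*r*y + y^2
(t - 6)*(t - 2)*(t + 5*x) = t^3 + 5*t^2*x - 8*t^2 - 40*t*x + 12*t + 60*x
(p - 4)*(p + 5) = p^2 + p - 20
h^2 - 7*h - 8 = (h - 8)*(h + 1)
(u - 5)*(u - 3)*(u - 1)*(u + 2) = u^4 - 7*u^3 + 5*u^2 + 31*u - 30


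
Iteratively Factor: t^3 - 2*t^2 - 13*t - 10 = (t - 5)*(t^2 + 3*t + 2) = (t - 5)*(t + 1)*(t + 2)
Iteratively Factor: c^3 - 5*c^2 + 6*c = (c - 2)*(c^2 - 3*c) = c*(c - 2)*(c - 3)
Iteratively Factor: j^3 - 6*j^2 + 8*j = (j)*(j^2 - 6*j + 8) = j*(j - 4)*(j - 2)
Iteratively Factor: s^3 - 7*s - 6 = (s + 2)*(s^2 - 2*s - 3) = (s + 1)*(s + 2)*(s - 3)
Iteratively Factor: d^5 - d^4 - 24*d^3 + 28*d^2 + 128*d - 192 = (d - 4)*(d^4 + 3*d^3 - 12*d^2 - 20*d + 48) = (d - 4)*(d - 2)*(d^3 + 5*d^2 - 2*d - 24) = (d - 4)*(d - 2)*(d + 4)*(d^2 + d - 6) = (d - 4)*(d - 2)*(d + 3)*(d + 4)*(d - 2)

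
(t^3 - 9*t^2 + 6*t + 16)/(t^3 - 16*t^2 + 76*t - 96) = (t + 1)/(t - 6)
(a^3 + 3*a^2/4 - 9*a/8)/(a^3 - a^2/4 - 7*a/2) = (-8*a^2 - 6*a + 9)/(2*(-4*a^2 + a + 14))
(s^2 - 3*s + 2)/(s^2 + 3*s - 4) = (s - 2)/(s + 4)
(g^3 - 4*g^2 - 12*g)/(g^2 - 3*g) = (g^2 - 4*g - 12)/(g - 3)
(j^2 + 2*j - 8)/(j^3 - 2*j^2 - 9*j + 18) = (j + 4)/(j^2 - 9)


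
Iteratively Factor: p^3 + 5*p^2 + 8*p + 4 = (p + 1)*(p^2 + 4*p + 4) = (p + 1)*(p + 2)*(p + 2)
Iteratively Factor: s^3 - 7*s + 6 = (s + 3)*(s^2 - 3*s + 2) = (s - 1)*(s + 3)*(s - 2)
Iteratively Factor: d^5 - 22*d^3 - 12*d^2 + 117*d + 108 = (d + 3)*(d^4 - 3*d^3 - 13*d^2 + 27*d + 36) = (d + 1)*(d + 3)*(d^3 - 4*d^2 - 9*d + 36) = (d + 1)*(d + 3)^2*(d^2 - 7*d + 12) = (d - 4)*(d + 1)*(d + 3)^2*(d - 3)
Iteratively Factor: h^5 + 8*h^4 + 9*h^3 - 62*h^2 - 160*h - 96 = (h + 4)*(h^4 + 4*h^3 - 7*h^2 - 34*h - 24) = (h + 2)*(h + 4)*(h^3 + 2*h^2 - 11*h - 12) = (h - 3)*(h + 2)*(h + 4)*(h^2 + 5*h + 4) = (h - 3)*(h + 1)*(h + 2)*(h + 4)*(h + 4)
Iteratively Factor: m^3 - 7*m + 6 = (m + 3)*(m^2 - 3*m + 2) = (m - 2)*(m + 3)*(m - 1)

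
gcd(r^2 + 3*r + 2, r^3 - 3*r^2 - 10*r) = r + 2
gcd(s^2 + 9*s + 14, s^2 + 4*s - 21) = s + 7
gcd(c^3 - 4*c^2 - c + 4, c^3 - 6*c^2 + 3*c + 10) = c + 1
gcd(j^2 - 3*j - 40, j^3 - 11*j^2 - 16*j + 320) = j^2 - 3*j - 40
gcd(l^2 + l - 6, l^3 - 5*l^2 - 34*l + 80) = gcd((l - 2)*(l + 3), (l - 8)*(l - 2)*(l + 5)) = l - 2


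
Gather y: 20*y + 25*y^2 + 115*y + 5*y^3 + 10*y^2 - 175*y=5*y^3 + 35*y^2 - 40*y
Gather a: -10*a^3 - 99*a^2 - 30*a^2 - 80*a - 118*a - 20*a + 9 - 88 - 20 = -10*a^3 - 129*a^2 - 218*a - 99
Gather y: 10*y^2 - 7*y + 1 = 10*y^2 - 7*y + 1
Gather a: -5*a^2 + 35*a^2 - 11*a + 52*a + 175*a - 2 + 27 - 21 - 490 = 30*a^2 + 216*a - 486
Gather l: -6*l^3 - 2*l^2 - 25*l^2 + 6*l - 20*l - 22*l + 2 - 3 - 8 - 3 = -6*l^3 - 27*l^2 - 36*l - 12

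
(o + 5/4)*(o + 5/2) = o^2 + 15*o/4 + 25/8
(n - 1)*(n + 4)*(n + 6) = n^3 + 9*n^2 + 14*n - 24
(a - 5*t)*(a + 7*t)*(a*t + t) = a^3*t + 2*a^2*t^2 + a^2*t - 35*a*t^3 + 2*a*t^2 - 35*t^3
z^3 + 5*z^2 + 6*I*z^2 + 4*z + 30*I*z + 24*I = (z + 1)*(z + 4)*(z + 6*I)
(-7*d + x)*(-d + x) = 7*d^2 - 8*d*x + x^2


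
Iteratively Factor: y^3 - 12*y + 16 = (y + 4)*(y^2 - 4*y + 4) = (y - 2)*(y + 4)*(y - 2)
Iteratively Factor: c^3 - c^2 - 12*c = (c)*(c^2 - c - 12) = c*(c + 3)*(c - 4)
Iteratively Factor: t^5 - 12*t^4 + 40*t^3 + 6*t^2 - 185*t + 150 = (t - 5)*(t^4 - 7*t^3 + 5*t^2 + 31*t - 30) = (t - 5)*(t - 1)*(t^3 - 6*t^2 - t + 30) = (t - 5)*(t - 3)*(t - 1)*(t^2 - 3*t - 10) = (t - 5)^2*(t - 3)*(t - 1)*(t + 2)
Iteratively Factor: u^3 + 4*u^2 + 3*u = (u)*(u^2 + 4*u + 3) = u*(u + 3)*(u + 1)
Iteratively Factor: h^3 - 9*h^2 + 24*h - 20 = (h - 5)*(h^2 - 4*h + 4) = (h - 5)*(h - 2)*(h - 2)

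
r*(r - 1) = r^2 - r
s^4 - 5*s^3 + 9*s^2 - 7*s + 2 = (s - 2)*(s - 1)^3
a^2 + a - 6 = (a - 2)*(a + 3)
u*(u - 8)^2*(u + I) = u^4 - 16*u^3 + I*u^3 + 64*u^2 - 16*I*u^2 + 64*I*u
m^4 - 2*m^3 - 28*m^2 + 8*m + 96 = (m - 6)*(m - 2)*(m + 2)*(m + 4)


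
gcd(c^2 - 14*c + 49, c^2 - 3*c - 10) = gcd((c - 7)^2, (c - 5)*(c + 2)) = 1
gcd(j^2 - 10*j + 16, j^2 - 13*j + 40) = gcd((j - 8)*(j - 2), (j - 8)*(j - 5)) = j - 8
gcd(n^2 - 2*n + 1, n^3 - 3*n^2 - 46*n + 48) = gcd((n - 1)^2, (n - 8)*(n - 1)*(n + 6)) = n - 1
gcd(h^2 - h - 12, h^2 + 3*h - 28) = h - 4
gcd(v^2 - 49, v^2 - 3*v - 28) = v - 7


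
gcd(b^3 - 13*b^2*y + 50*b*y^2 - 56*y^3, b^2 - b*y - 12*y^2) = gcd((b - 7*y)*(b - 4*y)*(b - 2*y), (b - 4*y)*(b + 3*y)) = -b + 4*y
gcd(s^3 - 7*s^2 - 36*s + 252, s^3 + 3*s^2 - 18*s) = s + 6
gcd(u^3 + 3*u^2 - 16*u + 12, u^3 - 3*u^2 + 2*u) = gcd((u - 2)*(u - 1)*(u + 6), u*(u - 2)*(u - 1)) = u^2 - 3*u + 2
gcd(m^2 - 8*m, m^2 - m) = m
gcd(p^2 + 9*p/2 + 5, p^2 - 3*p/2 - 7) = p + 2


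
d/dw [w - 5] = 1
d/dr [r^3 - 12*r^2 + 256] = 3*r*(r - 8)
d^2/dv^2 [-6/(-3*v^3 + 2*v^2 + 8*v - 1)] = 12*((2 - 9*v)*(3*v^3 - 2*v^2 - 8*v + 1) + (-9*v^2 + 4*v + 8)^2)/(3*v^3 - 2*v^2 - 8*v + 1)^3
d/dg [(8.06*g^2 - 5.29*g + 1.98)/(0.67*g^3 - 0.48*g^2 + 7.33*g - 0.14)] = (-5.4002*g^4 + 7.0886*g^3 + 52.5608*g^2 - 0.356000000000002*g - 13.7728)/(0.4489*g^6 - 0.6432*g^5 + 10.0526*g^4 - 7.2244*g^3 + 53.8633*g^2 - 2.0524*g + 0.0196)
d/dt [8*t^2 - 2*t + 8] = 16*t - 2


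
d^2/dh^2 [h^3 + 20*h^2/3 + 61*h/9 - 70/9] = 6*h + 40/3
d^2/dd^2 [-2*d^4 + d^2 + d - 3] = 2 - 24*d^2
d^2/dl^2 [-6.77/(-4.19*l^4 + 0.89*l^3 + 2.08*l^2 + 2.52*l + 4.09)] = ((-340.3956*l^2 + 36.1518*l + 28.1632)*(-4.19*l^4 + 0.89*l^3 + 2.08*l^2 + 2.52*l + 4.09) - 6.77*(-33.52*l^3 + 5.34*l^2 + 8.32*l + 5.04)*(-16.76*l^3 + 2.67*l^2 + 4.16*l + 2.52))/(-4.19*l^4 + 0.89*l^3 + 2.08*l^2 + 2.52*l + 4.09)^3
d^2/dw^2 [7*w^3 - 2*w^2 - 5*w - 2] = 42*w - 4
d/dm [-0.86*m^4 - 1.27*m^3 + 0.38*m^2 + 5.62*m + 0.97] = -3.44*m^3 - 3.81*m^2 + 0.76*m + 5.62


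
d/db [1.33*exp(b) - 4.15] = 1.33*exp(b)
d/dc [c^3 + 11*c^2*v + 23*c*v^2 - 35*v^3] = 3*c^2 + 22*c*v + 23*v^2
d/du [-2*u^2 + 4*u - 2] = 4 - 4*u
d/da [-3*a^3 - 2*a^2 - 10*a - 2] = -9*a^2 - 4*a - 10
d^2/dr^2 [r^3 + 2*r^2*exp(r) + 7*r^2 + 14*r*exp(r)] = 2*r^2*exp(r) + 22*r*exp(r) + 6*r + 32*exp(r) + 14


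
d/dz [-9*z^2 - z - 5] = -18*z - 1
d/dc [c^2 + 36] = 2*c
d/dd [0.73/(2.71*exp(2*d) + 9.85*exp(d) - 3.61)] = (-3.9566*exp(d) - 7.1905)*exp(d)/(2.71*exp(2*d) + 9.85*exp(d) - 3.61)^2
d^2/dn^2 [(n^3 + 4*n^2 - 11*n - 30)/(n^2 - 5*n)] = 4*(17*n^3 - 45*n^2 + 225*n - 375)/(n^3*(n^3 - 15*n^2 + 75*n - 125))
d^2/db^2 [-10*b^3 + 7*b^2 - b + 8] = 14 - 60*b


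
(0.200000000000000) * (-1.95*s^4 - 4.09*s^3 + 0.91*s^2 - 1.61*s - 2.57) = -0.39*s^4 - 0.818*s^3 + 0.182*s^2 - 0.322*s - 0.514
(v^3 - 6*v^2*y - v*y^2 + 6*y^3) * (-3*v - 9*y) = -3*v^4 + 9*v^3*y + 57*v^2*y^2 - 9*v*y^3 - 54*y^4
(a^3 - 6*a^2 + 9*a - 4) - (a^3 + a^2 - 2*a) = -7*a^2 + 11*a - 4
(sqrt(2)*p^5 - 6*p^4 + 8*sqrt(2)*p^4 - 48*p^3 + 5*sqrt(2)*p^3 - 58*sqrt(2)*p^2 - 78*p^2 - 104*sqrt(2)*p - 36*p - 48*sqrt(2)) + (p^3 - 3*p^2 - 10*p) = sqrt(2)*p^5 - 6*p^4 + 8*sqrt(2)*p^4 - 47*p^3 + 5*sqrt(2)*p^3 - 58*sqrt(2)*p^2 - 81*p^2 - 104*sqrt(2)*p - 46*p - 48*sqrt(2)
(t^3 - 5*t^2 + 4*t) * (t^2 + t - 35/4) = t^5 - 4*t^4 - 39*t^3/4 + 191*t^2/4 - 35*t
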